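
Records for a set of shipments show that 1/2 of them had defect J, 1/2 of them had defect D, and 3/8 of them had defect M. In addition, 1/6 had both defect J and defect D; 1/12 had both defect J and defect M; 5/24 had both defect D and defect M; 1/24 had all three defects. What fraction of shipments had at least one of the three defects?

By inclusion-exclusion,
P(≥1) = 1/2 + 1/2 + 3/8 − 1/6 − 1/12 − 5/24 + 1/24 = 23/24

23/24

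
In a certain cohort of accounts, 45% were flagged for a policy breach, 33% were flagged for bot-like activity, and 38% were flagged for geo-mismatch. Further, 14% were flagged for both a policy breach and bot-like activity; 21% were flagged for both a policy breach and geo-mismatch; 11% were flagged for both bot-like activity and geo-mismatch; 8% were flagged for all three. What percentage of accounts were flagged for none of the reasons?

22%

P(≥1) = 45 + 33 + 38 − 14 − 21 − 11 + 8 = 78%
P(none) = 100% − 78% = 22%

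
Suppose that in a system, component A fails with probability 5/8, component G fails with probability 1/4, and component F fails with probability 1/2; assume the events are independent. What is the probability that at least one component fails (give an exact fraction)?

Independence gives P(none) = ∏(1 − pᵢ).
P(none) = (1 − 5/8) × (1 − 1/4) × (1 − 1/2) = 3/8 × 3/4 × 1/2 = 9/64
P(at least one) = 1 − 9/64 = 55/64

55/64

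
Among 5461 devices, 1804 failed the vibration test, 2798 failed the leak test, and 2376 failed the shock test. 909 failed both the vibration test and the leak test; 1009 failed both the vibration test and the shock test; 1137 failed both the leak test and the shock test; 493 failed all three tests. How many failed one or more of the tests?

4416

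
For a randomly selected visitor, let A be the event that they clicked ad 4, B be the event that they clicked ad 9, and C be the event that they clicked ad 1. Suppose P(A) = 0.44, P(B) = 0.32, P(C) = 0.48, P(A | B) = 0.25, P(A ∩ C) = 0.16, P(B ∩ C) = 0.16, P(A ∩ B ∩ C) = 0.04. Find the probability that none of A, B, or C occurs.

0.12

P(A ∩ B) = P(B)·P(A|B) = 0.32 × 0.25 = 0.08
Apply inclusion-exclusion:
P(A ∪ B ∪ C) = 0.44 + 0.32 + 0.48 − 0.08 − 0.16 − 0.16 + 0.04 = 0.88
P(none) = 1 − 0.88 = 0.12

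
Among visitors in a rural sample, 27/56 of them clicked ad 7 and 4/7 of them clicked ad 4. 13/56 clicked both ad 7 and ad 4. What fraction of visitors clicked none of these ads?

P(≥1) = 27/56 + 4/7 − 13/56 = 23/28
P(none) = 1 − 23/28 = 5/28

5/28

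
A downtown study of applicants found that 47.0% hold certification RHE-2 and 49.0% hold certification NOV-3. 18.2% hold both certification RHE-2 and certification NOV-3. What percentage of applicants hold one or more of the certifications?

P(union) = 47.0 + 49.0 − 18.2 = 77.8%

77.8%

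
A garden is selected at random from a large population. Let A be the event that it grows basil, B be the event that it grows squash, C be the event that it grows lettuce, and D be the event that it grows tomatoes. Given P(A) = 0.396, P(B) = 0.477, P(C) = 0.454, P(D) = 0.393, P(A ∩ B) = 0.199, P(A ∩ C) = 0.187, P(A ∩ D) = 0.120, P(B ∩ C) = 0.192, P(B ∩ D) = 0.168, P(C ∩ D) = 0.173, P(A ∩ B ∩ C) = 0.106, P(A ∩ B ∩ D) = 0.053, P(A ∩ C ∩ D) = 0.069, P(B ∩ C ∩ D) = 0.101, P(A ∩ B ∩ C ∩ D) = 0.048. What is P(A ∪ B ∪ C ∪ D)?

0.962

By inclusion–exclusion:
P(A ∪ B ∪ C ∪ D) = 0.396 + 0.477 + 0.454 + 0.393 − 0.199 − 0.187 − 0.120 − 0.192 − 0.168 − 0.173 + 0.106 + 0.053 + 0.069 + 0.101 − 0.048 = 0.962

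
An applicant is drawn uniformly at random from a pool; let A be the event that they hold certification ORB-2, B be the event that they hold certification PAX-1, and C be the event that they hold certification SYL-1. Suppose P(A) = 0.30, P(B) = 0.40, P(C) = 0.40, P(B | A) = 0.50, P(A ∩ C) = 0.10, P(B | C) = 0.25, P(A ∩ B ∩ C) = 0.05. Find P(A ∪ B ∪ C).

P(A ∩ B) = P(A)·P(B|A) = 0.30 × 0.50 = 0.15
P(B ∩ C) = P(C)·P(B|C) = 0.40 × 0.25 = 0.10
P(A ∪ B ∪ C) = 0.30 + 0.40 + 0.40 − 0.15 − 0.10 − 0.10 + 0.05 = 0.80

0.80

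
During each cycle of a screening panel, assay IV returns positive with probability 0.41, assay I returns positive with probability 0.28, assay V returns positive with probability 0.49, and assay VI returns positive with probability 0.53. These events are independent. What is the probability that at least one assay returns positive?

Independence gives P(none) = ∏(1 − pᵢ).
P(none) = (1 − 0.41) × (1 − 0.28) × (1 − 0.49) × (1 − 0.53) = 0.59 × 0.72 × 0.51 × 0.47 = 0.10182456
P(at least one) = 1 − 0.10182456 = 0.89817544

0.89817544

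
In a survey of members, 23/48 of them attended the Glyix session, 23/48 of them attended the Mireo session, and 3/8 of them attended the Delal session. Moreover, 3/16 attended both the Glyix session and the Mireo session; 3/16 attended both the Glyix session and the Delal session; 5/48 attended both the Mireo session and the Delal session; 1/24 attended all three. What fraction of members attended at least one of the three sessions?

P(union) = 23/48 + 23/48 + 3/8 − 3/16 − 3/16 − 5/48 + 1/24 = 43/48

43/48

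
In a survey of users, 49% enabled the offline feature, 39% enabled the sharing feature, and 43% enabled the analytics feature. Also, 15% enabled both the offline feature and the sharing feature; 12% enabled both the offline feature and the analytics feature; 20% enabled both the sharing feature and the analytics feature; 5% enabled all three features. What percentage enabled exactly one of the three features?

Using the inclusion–exclusion count for exactly one event:
P(exactly one) = 49 + 39 + 43 − 2·15 − 2·12 − 2·20 + 3·5 = 52%

52%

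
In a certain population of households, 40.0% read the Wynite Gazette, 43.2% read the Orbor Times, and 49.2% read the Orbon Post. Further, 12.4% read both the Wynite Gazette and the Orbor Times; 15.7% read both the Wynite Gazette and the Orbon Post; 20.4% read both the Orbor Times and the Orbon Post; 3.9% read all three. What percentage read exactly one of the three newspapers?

Using the inclusion–exclusion count for exactly one event:
P(exactly one) = 40.0 + 43.2 + 49.2 − 2·12.4 − 2·15.7 − 2·20.4 + 3·3.9 = 47.1%

47.1%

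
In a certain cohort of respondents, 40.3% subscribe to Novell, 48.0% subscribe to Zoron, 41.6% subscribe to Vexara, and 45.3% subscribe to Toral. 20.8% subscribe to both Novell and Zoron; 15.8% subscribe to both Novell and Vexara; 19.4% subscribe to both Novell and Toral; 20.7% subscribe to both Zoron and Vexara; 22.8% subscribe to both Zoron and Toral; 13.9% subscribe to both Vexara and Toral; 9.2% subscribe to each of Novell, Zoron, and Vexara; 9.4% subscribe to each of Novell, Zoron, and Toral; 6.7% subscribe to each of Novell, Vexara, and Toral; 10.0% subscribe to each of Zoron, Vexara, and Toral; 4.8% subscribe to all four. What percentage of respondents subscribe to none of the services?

Apply inclusion-exclusion:
P(at least one) = 40.3 + 48.0 + 41.6 + 45.3 − 20.8 − 15.8 − 19.4 − 20.7 − 22.8 − 13.9 + 9.2 + 9.4 + 6.7 + 10.0 − 4.8 = 92.3%
P(none) = 100% − 92.3% = 7.7%

7.7%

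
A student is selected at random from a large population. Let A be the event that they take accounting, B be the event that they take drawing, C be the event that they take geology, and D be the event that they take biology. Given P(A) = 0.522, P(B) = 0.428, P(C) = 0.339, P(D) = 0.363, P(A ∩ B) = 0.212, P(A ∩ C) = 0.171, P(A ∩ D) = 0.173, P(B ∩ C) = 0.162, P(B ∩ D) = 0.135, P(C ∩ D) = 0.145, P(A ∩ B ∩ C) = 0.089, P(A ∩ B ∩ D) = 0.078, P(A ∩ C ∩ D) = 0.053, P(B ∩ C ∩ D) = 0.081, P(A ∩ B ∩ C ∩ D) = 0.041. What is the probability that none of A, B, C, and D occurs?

Using inclusion–exclusion:
P(A ∪ B ∪ C ∪ D) = 0.522 + 0.428 + 0.339 + 0.363 − 0.212 − 0.171 − 0.173 − 0.162 − 0.135 − 0.145 + 0.089 + 0.078 + 0.053 + 0.081 − 0.041 = 0.914
P(none) = 1 − 0.914 = 0.086

0.086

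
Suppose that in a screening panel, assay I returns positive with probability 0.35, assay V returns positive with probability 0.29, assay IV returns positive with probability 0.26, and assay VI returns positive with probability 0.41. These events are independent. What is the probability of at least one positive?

P(none) = (1 − 0.35) × (1 − 0.29) × (1 − 0.26) × (1 − 0.41) = 0.65 × 0.71 × 0.74 × 0.59 = 0.2014909
P(at least one) = 1 − 0.2014909 = 0.7985091

0.7985091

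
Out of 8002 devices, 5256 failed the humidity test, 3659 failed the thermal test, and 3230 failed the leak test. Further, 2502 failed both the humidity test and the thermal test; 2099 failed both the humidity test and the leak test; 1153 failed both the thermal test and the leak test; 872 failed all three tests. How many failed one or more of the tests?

7263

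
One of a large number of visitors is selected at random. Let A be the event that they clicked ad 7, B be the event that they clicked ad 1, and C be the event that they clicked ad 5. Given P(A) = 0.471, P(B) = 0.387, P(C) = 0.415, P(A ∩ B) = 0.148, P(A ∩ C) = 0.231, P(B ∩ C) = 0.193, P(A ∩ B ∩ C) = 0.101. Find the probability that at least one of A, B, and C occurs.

P(A ∪ B ∪ C) = 0.471 + 0.387 + 0.415 − 0.148 − 0.231 − 0.193 + 0.101 = 0.802

0.802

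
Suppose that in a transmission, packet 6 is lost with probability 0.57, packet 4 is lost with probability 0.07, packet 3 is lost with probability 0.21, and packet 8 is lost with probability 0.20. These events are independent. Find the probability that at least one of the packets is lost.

Since the events are independent, P(none) is the product of the individual non-occurrence probabilities.
P(none) = (1 − 0.57) × (1 − 0.07) × (1 − 0.21) × (1 − 0.20) = 0.43 × 0.93 × 0.79 × 0.80 = 0.2527368
P(at least one) = 1 − 0.2527368 = 0.7472632

0.7472632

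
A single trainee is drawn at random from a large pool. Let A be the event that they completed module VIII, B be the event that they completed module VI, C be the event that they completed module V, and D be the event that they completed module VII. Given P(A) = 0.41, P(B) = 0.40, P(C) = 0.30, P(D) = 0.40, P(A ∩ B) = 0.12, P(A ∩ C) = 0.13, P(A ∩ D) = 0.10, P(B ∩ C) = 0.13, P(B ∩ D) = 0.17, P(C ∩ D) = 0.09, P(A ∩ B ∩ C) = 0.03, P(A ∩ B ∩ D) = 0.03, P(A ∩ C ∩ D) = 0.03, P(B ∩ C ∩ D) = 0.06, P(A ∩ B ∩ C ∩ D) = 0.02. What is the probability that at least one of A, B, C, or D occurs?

Inclusion–exclusion gives
P(A ∪ B ∪ C ∪ D) = 0.41 + 0.40 + 0.30 + 0.40 − 0.12 − 0.13 − 0.10 − 0.13 − 0.17 − 0.09 + 0.03 + 0.03 + 0.03 + 0.06 − 0.02 = 0.90

0.90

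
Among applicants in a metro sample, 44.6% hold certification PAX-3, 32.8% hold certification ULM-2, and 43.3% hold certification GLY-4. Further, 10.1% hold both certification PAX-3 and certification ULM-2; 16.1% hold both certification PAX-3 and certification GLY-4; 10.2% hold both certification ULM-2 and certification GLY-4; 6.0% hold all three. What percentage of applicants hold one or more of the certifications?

P(union) = 44.6 + 32.8 + 43.3 − 10.1 − 16.1 − 10.2 + 6.0 = 90.3%

90.3%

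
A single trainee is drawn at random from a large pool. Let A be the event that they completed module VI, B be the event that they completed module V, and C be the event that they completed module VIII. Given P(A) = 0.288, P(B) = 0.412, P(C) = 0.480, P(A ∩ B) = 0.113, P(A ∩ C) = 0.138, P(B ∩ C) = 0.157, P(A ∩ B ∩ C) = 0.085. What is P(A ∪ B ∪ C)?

P(A ∪ B ∪ C) = 0.288 + 0.412 + 0.480 − 0.113 − 0.138 − 0.157 + 0.085 = 0.857

0.857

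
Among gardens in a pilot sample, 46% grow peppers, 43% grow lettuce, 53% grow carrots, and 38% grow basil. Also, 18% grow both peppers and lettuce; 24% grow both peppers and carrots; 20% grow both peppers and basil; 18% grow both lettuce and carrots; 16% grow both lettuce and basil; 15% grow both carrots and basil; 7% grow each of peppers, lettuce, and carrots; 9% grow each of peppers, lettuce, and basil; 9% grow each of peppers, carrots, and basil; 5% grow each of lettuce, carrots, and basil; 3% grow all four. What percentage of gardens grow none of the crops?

4%

P(at least one) = 46 + 43 + 53 + 38 − 18 − 24 − 20 − 18 − 16 − 15 + 7 + 9 + 9 + 5 − 3 = 96%
P(none) = 100% − 96% = 4%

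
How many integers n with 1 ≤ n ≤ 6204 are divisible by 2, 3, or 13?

By inclusion–exclusion:
floor(6204/2) + floor(6204/3) + floor(6204/13) − floor(6204/6) − floor(6204/26) − floor(6204/39) + floor(6204/78) = 3102 + 2068 + 477 − 1034 − 238 − 159 + 79 = 4295

4295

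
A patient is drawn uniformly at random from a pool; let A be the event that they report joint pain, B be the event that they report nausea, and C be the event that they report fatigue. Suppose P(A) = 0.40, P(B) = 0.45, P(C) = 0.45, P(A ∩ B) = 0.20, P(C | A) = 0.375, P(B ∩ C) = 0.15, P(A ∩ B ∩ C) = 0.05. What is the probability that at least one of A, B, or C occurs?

0.85

P(A ∩ C) = P(A)·P(C|A) = 0.40 × 0.375 = 0.15
Inclusion–exclusion gives
P(A ∪ B ∪ C) = 0.40 + 0.45 + 0.45 − 0.20 − 0.15 − 0.15 + 0.05 = 0.85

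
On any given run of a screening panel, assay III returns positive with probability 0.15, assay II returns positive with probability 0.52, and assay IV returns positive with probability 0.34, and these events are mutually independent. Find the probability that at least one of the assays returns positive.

0.73072

Independence gives P(none) = ∏(1 − pᵢ).
P(none) = (1 − 0.15) × (1 − 0.52) × (1 − 0.34) = 0.85 × 0.48 × 0.66 = 0.26928
P(at least one) = 1 − 0.26928 = 0.73072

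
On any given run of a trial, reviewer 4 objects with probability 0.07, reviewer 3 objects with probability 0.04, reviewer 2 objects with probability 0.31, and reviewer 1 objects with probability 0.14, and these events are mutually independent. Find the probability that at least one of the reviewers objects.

Independence gives P(none) = ∏(1 − pᵢ).
P(none) = (1 − 0.07) × (1 − 0.04) × (1 − 0.31) × (1 − 0.14) = 0.93 × 0.96 × 0.69 × 0.86 = 0.52978752
P(at least one) = 1 − 0.52978752 = 0.47021248

0.47021248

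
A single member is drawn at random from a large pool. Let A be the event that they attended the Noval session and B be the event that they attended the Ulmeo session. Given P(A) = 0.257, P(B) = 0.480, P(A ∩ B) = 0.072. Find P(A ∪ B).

0.665

Apply inclusion-exclusion:
P(A ∪ B) = 0.257 + 0.480 − 0.072 = 0.665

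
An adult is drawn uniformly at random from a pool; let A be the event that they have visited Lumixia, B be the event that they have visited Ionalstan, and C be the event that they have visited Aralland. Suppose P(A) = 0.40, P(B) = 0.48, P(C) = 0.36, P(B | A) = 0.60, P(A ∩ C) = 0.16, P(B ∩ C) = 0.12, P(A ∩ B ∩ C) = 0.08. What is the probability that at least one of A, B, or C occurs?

0.80

P(A ∩ B) = P(A)·P(B|A) = 0.40 × 0.60 = 0.24
P(A ∪ B ∪ C) = 0.40 + 0.48 + 0.36 − 0.24 − 0.16 − 0.12 + 0.08 = 0.80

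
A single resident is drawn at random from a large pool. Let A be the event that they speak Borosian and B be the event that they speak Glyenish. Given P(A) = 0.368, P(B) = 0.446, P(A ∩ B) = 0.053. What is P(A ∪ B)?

0.761

Inclusion–exclusion gives
P(A ∪ B) = 0.368 + 0.446 − 0.053 = 0.761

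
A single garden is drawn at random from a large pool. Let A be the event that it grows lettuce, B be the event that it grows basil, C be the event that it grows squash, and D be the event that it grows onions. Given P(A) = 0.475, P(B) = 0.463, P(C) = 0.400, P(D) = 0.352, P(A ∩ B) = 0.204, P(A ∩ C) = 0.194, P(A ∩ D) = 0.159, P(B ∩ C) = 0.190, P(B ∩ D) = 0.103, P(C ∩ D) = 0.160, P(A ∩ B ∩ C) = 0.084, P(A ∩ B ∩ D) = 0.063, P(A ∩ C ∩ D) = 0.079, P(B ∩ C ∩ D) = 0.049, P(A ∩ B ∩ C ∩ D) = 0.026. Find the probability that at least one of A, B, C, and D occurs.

0.929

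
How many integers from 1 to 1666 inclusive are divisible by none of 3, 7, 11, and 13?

798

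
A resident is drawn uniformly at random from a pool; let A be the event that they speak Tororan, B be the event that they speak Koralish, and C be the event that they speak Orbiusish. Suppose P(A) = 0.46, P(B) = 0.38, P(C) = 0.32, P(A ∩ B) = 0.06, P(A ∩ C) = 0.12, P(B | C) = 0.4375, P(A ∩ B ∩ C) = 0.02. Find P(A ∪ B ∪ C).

P(B ∩ C) = P(C)·P(B|C) = 0.32 × 0.4375 = 0.14
Inclusion–exclusion gives
P(A ∪ B ∪ C) = 0.46 + 0.38 + 0.32 − 0.06 − 0.12 − 0.14 + 0.02 = 0.86

0.86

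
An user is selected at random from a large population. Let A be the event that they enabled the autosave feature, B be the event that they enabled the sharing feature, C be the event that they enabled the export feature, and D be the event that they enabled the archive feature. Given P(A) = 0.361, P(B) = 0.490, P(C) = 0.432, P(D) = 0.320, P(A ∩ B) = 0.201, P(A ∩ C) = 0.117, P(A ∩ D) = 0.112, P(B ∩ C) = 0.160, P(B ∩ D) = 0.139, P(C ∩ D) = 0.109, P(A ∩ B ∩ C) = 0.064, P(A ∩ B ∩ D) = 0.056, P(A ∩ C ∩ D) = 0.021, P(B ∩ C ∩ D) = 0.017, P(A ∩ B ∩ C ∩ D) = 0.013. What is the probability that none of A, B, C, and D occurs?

0.090

P(A ∪ B ∪ C ∪ D) = 0.361 + 0.490 + 0.432 + 0.320 − 0.201 − 0.117 − 0.112 − 0.160 − 0.139 − 0.109 + 0.064 + 0.056 + 0.021 + 0.017 − 0.013 = 0.910
P(none) = 1 − 0.910 = 0.090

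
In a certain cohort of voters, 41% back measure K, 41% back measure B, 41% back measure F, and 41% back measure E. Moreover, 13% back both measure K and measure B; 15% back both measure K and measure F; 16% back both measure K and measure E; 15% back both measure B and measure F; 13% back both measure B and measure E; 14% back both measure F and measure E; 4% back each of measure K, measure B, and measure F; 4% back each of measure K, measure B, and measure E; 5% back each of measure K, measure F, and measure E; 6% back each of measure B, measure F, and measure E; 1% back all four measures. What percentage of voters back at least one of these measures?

96%

P(≥1) = 41 + 41 + 41 + 41 − 13 − 15 − 16 − 15 − 13 − 14 + 4 + 4 + 5 + 6 − 1 = 96%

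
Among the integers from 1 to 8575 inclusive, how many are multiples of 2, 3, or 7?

⌊8575/2⌋ + ⌊8575/3⌋ + ⌊8575/7⌋ − ⌊8575/6⌋ − ⌊8575/14⌋ − ⌊8575/21⌋ + ⌊8575/42⌋ = 4287 + 2858 + 1225 − 1429 − 612 − 408 + 204 = 6125

6125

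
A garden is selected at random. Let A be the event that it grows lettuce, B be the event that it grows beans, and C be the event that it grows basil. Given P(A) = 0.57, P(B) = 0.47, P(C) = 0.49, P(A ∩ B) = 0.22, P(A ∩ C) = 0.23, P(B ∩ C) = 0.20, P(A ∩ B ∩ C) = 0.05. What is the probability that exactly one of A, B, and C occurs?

By inclusion–exclusion (exactly-one form):
P(exactly one) = 0.57 + 0.47 + 0.49 − 2·0.22 − 2·0.23 − 2·0.20 + 3·0.05 = 0.38

0.38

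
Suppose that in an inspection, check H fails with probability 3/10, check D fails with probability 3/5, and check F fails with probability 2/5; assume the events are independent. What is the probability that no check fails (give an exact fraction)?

21/125

P(none) = (1 − 3/10) × (1 − 3/5) × (1 − 2/5) = 7/10 × 2/5 × 3/5 = 21/125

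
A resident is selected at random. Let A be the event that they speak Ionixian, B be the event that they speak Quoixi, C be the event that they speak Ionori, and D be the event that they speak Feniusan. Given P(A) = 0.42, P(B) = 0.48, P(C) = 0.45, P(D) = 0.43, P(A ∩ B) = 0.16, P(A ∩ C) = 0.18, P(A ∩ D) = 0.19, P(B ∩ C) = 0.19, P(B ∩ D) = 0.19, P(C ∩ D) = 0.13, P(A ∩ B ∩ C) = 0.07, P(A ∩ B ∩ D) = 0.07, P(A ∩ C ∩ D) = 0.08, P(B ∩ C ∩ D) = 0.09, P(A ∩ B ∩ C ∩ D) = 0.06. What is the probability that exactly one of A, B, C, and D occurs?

0.39

P(exactly one) = 0.42 + 0.48 + 0.45 + 0.43 − 2·0.16 − 2·0.18 − 2·0.19 − 2·0.19 − 2·0.19 − 2·0.13 + 3·0.07 + 3·0.07 + 3·0.08 + 3·0.09 − 4·0.06 = 0.39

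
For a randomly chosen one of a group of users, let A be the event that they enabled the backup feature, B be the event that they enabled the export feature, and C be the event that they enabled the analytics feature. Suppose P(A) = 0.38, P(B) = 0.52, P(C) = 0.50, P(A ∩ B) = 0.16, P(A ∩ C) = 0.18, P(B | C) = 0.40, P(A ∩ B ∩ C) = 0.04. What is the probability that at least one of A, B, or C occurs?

P(B ∩ C) = P(C)·P(B|C) = 0.50 × 0.40 = 0.20
Inclusion–exclusion gives
P(A ∪ B ∪ C) = 0.38 + 0.52 + 0.50 − 0.16 − 0.18 − 0.20 + 0.04 = 0.90

0.90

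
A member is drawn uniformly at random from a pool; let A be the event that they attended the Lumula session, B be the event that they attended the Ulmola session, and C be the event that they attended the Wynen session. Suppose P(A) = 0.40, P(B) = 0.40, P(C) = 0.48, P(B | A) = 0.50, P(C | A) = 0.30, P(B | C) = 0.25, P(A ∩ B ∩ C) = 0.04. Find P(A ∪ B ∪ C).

0.88

P(A ∩ B) = P(A)·P(B|A) = 0.40 × 0.50 = 0.20
P(A ∩ C) = P(A)·P(C|A) = 0.40 × 0.30 = 0.12
P(B ∩ C) = P(C)·P(B|C) = 0.48 × 0.25 = 0.12
P(A ∪ B ∪ C) = 0.40 + 0.40 + 0.48 − 0.20 − 0.12 − 0.12 + 0.04 = 0.88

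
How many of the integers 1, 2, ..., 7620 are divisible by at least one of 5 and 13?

⌊7620/5⌋ + ⌊7620/13⌋ − ⌊7620/65⌋ = 1524 + 586 − 117 = 1993

1993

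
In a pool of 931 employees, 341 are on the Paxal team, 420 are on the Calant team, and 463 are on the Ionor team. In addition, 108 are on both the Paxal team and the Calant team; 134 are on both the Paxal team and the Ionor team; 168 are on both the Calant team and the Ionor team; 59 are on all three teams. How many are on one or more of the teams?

Using inclusion–exclusion:
|at least one| = 341 + 420 + 463 − 108 − 134 − 168 + 59 = 873

873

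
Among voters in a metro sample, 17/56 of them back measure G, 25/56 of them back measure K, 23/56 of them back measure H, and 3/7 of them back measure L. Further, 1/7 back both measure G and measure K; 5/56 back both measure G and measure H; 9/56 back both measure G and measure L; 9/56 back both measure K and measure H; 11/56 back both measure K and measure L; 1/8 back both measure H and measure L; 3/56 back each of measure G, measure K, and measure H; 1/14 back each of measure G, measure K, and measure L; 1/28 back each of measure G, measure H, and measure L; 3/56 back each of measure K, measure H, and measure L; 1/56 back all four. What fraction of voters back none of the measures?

5/56

P(union) = 17/56 + 25/56 + 23/56 + 3/7 − 1/7 − 5/56 − 9/56 − 9/56 − 11/56 − 1/8 + 3/56 + 1/14 + 1/28 + 3/56 − 1/56 = 51/56
P(none) = 1 − 51/56 = 5/56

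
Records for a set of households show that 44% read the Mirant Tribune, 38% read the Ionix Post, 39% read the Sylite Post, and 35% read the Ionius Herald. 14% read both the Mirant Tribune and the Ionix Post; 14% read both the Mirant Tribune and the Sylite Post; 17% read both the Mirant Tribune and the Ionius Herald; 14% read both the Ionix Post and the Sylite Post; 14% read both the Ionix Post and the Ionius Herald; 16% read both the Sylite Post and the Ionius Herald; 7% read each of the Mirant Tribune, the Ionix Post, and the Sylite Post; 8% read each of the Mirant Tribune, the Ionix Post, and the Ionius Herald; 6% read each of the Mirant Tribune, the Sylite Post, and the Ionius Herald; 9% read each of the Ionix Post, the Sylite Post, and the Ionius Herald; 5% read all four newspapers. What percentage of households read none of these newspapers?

By inclusion–exclusion:
P(union) = 44 + 38 + 39 + 35 − 14 − 14 − 17 − 14 − 14 − 16 + 7 + 8 + 6 + 9 − 5 = 92%
P(none) = 100% − 92% = 8%

8%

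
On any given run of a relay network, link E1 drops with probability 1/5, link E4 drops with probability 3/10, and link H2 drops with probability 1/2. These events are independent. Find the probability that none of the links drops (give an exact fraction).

P(none) = (1 − 1/5) × (1 − 3/10) × (1 − 1/2) = 4/5 × 7/10 × 1/2 = 7/25

7/25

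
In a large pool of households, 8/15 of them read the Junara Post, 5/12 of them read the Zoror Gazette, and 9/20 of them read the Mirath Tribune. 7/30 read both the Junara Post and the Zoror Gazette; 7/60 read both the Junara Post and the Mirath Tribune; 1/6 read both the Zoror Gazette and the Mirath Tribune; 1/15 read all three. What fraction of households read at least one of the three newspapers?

Inclusion–exclusion gives
P(≥1) = 8/15 + 5/12 + 9/20 − 7/30 − 7/60 − 1/6 + 1/15 = 19/20

19/20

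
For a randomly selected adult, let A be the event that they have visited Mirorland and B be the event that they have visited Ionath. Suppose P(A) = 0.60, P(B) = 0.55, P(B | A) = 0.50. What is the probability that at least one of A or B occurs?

0.85

P(A ∩ B) = P(A)·P(B|A) = 0.60 × 0.50 = 0.30
Using inclusion–exclusion:
P(A ∪ B) = 0.60 + 0.55 − 0.30 = 0.85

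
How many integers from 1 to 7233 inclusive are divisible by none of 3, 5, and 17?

3631

By inclusion–exclusion:
⌊7233/3⌋ + ⌊7233/5⌋ + ⌊7233/17⌋ − ⌊7233/15⌋ − ⌊7233/51⌋ − ⌊7233/85⌋ + ⌊7233/255⌋ = 2411 + 1446 + 425 − 482 − 141 − 85 + 28 = 3602
7233 − 3602 = 3631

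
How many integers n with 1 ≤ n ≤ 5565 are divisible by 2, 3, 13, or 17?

By inclusion-exclusion,
2782 + 1855 + 428 + 327 − 927 − 214 − 163 − 142 − 109 − 25 + 71 + 54 + 12 + 8 − 4 = 3953

3953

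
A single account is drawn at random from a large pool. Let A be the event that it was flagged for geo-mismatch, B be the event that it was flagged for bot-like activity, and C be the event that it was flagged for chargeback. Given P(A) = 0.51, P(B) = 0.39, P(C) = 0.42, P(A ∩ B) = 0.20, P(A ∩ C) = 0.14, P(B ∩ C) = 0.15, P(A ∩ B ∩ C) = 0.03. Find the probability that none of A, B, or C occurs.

P(A ∪ B ∪ C) = 0.51 + 0.39 + 0.42 − 0.20 − 0.14 − 0.15 + 0.03 = 0.86
P(none) = 1 − 0.86 = 0.14

0.14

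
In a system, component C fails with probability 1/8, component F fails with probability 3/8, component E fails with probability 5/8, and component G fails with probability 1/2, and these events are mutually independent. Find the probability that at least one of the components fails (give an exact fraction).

919/1024

Independence gives P(none) = ∏(1 − pᵢ).
P(none) = (1 − 1/8) × (1 − 3/8) × (1 − 5/8) × (1 − 1/2) = 7/8 × 5/8 × 3/8 × 1/2 = 105/1024
P(at least one) = 1 − 105/1024 = 919/1024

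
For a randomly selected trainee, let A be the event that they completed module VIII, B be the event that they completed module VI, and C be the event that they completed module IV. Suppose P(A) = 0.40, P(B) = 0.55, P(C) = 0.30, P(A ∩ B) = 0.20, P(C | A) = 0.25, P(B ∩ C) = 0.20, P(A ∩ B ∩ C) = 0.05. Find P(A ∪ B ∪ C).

P(A ∩ C) = P(A)·P(C|A) = 0.40 × 0.25 = 0.10
P(A ∪ B ∪ C) = 0.40 + 0.55 + 0.30 − 0.20 − 0.10 − 0.20 + 0.05 = 0.80

0.80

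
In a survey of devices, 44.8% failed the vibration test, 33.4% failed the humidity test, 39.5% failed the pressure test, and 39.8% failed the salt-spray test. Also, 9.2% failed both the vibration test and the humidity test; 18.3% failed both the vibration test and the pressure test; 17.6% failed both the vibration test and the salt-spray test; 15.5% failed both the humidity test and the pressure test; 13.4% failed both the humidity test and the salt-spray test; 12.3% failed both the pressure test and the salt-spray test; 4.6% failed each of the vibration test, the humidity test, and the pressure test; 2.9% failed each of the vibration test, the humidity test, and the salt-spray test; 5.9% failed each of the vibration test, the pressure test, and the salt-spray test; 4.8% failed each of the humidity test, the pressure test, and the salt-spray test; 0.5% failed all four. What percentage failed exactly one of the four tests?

Using the inclusion–exclusion count for exactly one event:
P(exactly one) = 44.8 + 33.4 + 39.5 + 39.8 − 2·9.2 − 2·18.3 − 2·17.6 − 2·15.5 − 2·13.4 − 2·12.3 + 3·4.6 + 3·2.9 + 3·5.9 + 3·4.8 − 4·0.5 = 37.5%

37.5%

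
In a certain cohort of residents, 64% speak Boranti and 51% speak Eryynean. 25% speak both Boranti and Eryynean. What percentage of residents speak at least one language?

90%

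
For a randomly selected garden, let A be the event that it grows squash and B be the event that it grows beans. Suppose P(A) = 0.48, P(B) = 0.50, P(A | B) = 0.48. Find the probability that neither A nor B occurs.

P(A ∩ B) = P(B)·P(A|B) = 0.50 × 0.48 = 0.24
Inclusion–exclusion gives
P(A ∪ B) = 0.48 + 0.50 − 0.24 = 0.74
P(none) = 1 − 0.74 = 0.26

0.26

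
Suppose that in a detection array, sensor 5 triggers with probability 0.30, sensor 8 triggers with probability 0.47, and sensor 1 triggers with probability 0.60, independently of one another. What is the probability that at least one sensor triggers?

P(none) = (1 − 0.30) × (1 − 0.47) × (1 − 0.60) = 0.70 × 0.53 × 0.40 = 0.1484
P(at least one) = 1 − 0.1484 = 0.8516

0.8516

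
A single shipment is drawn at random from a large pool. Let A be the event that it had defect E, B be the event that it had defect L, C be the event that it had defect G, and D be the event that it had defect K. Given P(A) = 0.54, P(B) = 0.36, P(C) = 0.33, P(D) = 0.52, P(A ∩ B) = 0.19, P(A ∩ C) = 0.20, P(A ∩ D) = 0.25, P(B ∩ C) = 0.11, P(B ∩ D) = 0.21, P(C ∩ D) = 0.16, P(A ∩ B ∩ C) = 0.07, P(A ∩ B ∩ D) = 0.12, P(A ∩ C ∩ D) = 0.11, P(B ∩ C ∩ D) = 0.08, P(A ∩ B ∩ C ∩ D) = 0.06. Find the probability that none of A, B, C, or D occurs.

P(A ∪ B ∪ C ∪ D) = 0.54 + 0.36 + 0.33 + 0.52 − 0.19 − 0.20 − 0.25 − 0.11 − 0.21 − 0.16 + 0.07 + 0.12 + 0.11 + 0.08 − 0.06 = 0.95
P(none) = 1 − 0.95 = 0.05

0.05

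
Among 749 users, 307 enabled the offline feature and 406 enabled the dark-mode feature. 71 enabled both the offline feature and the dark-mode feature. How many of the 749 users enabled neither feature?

107

Inclusion–exclusion gives
N(≥1) = 307 + 406 − 71 = 642
None: 749 − 642 = 107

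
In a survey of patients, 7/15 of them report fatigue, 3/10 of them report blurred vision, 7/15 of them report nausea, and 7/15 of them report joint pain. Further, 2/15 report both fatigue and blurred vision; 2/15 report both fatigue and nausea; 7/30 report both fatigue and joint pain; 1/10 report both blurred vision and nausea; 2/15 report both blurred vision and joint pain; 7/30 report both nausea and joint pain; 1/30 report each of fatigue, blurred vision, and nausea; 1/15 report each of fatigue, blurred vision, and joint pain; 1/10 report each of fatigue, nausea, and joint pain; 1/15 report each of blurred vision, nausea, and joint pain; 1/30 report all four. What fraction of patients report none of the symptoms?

1/30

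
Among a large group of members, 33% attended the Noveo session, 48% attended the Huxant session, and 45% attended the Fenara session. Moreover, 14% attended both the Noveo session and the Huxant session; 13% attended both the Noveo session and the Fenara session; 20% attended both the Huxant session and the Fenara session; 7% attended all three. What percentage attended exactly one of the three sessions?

53%

P(exactly one) = 33 + 48 + 45 − 2·14 − 2·13 − 2·20 + 3·7 = 53%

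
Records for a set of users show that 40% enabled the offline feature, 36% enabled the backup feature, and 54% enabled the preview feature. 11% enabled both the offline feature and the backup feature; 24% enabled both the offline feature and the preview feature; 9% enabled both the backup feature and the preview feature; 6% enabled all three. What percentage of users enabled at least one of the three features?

92%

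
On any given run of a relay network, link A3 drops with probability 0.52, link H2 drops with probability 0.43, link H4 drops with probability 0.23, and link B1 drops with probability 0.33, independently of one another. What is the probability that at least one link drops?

Independence gives P(none) = ∏(1 − pᵢ).
P(none) = (1 − 0.52) × (1 − 0.43) × (1 − 0.23) × (1 − 0.33) = 0.48 × 0.57 × 0.77 × 0.67 = 0.14115024
P(at least one) = 1 − 0.14115024 = 0.85884976

0.85884976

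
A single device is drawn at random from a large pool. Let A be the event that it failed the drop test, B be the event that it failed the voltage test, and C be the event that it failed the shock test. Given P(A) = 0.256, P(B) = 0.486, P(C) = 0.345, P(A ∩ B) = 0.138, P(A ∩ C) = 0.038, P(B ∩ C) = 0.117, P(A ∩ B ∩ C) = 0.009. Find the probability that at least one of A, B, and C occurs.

0.803

Apply inclusion-exclusion:
P(A ∪ B ∪ C) = 0.256 + 0.486 + 0.345 − 0.138 − 0.038 − 0.117 + 0.009 = 0.803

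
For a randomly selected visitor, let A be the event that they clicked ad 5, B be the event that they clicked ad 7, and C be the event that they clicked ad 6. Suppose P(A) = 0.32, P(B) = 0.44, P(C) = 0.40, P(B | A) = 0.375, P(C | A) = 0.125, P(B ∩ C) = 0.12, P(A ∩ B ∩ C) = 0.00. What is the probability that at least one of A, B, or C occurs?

0.88

P(A ∩ B) = P(A)·P(B|A) = 0.32 × 0.375 = 0.12
P(A ∩ C) = P(A)·P(C|A) = 0.32 × 0.125 = 0.04
P(A ∪ B ∪ C) = 0.32 + 0.44 + 0.40 − 0.12 − 0.04 − 0.12 + 0.00 = 0.88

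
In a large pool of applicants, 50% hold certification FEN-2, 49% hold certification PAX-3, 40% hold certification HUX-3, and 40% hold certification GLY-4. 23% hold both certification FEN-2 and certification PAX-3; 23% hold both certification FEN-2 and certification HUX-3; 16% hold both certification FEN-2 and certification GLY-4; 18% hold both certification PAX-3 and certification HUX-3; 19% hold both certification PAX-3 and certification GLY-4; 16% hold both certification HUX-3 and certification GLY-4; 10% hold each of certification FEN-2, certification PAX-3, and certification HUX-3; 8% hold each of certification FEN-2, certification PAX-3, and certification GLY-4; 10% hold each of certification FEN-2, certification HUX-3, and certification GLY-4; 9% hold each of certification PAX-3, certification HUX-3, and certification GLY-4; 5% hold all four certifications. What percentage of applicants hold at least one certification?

96%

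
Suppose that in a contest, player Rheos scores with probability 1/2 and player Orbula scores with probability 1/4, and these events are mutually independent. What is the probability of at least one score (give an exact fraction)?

5/8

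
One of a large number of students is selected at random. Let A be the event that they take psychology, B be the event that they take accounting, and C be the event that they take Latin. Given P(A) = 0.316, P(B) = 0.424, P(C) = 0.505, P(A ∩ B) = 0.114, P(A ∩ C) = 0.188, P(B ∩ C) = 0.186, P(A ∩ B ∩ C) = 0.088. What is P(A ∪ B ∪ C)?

P(A ∪ B ∪ C) = 0.316 + 0.424 + 0.505 − 0.114 − 0.188 − 0.186 + 0.088 = 0.845

0.845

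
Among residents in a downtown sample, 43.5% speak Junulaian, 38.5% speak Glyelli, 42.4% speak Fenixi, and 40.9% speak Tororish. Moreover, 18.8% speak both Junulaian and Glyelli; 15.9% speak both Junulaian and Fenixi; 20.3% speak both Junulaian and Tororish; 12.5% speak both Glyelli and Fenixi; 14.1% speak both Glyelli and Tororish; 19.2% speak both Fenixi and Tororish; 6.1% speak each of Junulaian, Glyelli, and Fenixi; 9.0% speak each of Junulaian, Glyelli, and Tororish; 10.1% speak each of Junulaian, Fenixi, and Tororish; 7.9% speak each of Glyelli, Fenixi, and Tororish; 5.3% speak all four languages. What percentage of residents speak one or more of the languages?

92.3%

Inclusion–exclusion gives
P(at least one) = 43.5 + 38.5 + 42.4 + 40.9 − 18.8 − 15.9 − 20.3 − 12.5 − 14.1 − 19.2 + 6.1 + 9.0 + 10.1 + 7.9 − 5.3 = 92.3%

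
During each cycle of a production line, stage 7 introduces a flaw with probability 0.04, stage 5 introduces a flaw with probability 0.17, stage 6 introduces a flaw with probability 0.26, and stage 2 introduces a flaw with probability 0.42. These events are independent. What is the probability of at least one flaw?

Since the events are independent, P(none) is the product of the individual non-occurrence probabilities.
P(none) = (1 − 0.04) × (1 − 0.17) × (1 − 0.26) × (1 − 0.42) = 0.96 × 0.83 × 0.74 × 0.58 = 0.34198656
P(at least one) = 1 − 0.34198656 = 0.65801344

0.65801344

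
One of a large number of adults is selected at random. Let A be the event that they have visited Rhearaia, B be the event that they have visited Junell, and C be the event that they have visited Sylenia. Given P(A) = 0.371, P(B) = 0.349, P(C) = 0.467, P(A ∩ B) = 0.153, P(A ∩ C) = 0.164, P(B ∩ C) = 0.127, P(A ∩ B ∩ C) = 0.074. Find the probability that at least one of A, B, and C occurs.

P(A ∪ B ∪ C) = 0.371 + 0.349 + 0.467 − 0.153 − 0.164 − 0.127 + 0.074 = 0.817

0.817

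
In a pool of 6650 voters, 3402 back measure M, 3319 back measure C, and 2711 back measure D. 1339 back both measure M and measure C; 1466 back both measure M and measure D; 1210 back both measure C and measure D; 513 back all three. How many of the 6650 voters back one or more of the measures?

5930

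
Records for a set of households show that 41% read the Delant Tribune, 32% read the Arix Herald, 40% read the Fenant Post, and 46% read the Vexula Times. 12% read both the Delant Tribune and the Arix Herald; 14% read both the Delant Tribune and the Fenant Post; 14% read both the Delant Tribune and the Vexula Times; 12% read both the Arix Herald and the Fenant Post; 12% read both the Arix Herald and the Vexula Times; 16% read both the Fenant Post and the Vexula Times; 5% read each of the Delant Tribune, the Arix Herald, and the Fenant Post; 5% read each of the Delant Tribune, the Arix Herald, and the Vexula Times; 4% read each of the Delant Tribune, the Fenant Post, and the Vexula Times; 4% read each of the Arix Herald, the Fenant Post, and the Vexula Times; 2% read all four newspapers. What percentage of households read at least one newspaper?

Apply inclusion-exclusion:
P(at least one) = 41 + 32 + 40 + 46 − 12 − 14 − 14 − 12 − 12 − 16 + 5 + 5 + 4 + 4 − 2 = 95%

95%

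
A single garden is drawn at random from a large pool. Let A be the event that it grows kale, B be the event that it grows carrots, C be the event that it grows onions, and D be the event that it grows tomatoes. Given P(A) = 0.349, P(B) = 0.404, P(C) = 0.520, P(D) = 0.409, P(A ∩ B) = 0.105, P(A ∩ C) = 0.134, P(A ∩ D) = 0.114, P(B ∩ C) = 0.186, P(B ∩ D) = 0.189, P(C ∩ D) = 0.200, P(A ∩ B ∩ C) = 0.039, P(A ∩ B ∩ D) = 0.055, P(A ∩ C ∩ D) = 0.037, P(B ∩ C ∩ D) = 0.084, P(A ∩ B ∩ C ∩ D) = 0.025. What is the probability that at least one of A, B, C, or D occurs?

0.944

Apply inclusion-exclusion:
P(A ∪ B ∪ C ∪ D) = 0.349 + 0.404 + 0.520 + 0.409 − 0.105 − 0.134 − 0.114 − 0.186 − 0.189 − 0.200 + 0.039 + 0.055 + 0.037 + 0.084 − 0.025 = 0.944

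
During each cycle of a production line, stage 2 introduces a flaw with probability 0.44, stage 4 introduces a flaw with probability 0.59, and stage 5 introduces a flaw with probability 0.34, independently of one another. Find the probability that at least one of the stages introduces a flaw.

P(none) = (1 − 0.44) × (1 − 0.59) × (1 − 0.34) = 0.56 × 0.41 × 0.66 = 0.151536
P(at least one) = 1 − 0.151536 = 0.848464

0.848464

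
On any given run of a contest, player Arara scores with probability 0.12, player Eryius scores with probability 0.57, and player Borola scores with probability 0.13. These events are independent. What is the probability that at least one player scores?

0.670792

P(none) = (1 − 0.12) × (1 − 0.57) × (1 − 0.13) = 0.88 × 0.43 × 0.87 = 0.329208
P(at least one) = 1 − 0.329208 = 0.670792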